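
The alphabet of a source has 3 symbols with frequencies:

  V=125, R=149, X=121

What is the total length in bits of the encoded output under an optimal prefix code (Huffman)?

Merge the two smallest weights repeatedly:
X(121) + V(125) → 246
R(149) + 246 → 395
The encoded length is the sum of every internal node's weight: 246 + 395 = 641 bits.

641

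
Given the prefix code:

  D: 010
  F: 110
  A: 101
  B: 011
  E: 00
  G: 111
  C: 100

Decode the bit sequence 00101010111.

Read left to right; each codeword is recognised as soon as it completes (prefix code):
  00→E | 101→A | 010→D | 111→G
Decoded message: EADG

EADG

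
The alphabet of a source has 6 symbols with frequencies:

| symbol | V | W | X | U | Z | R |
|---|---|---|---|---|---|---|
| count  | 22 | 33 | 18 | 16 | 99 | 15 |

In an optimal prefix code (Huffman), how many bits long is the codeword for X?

3

Build the tree from the bottom:
combine R(15), U(16) → 31
combine X(18), V(22) → 40
combine 31, W(33) → 64
combine 40, 64 → 104
combine Z(99), 104 → 203
The subtree containing X is merged 3 times, so code length = 3.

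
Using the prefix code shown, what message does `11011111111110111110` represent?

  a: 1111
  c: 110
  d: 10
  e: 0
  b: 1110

caacad

Read left to right; each codeword is recognised as soon as it completes (prefix code):
  110→c | 1111→a | 1111→a | 110→c | 1111→a | 10→d
Decoded message: caacad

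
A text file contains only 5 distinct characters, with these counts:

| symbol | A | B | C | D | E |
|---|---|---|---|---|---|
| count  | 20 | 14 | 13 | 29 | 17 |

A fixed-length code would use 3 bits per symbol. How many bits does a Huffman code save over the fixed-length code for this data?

66

Fixed-length: 3 bits × 93 symbols = 279 bits.
Huffman merges:
C(13) + B(14) → 27
E(17) + A(20) → 37
27 + D(29) → 56
37 + 56 → 93
Huffman total = 27 + 37 + 56 + 93 = 213 bits.
Saving = 279 − 213 = 66 bits.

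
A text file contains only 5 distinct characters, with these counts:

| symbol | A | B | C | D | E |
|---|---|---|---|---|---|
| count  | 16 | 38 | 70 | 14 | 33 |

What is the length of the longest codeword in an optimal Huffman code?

4

Merge the two lowest-weight nodes at each step:
merge D(14) and A(16): 30
merge 30 and E(33): 63
merge B(38) and 63: 101
merge C(70) and 101: 171
The rarest symbols sit at the bottom; the longest codeword is 4 bits.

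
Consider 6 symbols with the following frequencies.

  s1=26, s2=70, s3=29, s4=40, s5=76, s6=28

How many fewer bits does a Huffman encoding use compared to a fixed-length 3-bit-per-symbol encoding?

146

Fixed-length: 3 bits × 269 symbols = 807 bits.
Huffman merges:
merge s1(26) and s6(28): 54
merge s3(29) and s4(40): 69
merge 54 and 69: 123
merge s2(70) and s5(76): 146
merge 123 and 146: 269
Huffman total = 54 + 69 + 123 + 146 + 269 = 661 bits.
Saving = 807 − 661 = 146 bits.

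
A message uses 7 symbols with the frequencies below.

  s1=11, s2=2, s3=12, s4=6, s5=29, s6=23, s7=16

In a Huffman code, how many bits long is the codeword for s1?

3

Huffman merges, smallest pair first:
combine s2(2), s4(6) → 8
combine 8, s1(11) → 19
combine s3(12), s7(16) → 28
combine 19, s6(23) → 42
combine 28, s5(29) → 57
combine 42, 57 → 99
s1 sits 3 levels below the root, so its codeword is 3 bits.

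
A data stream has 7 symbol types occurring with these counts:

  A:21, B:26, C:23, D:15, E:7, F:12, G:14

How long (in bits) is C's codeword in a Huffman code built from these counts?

Repeatedly merge the two smallest:
combine E(7), F(12) → 19
combine G(14), D(15) → 29
combine 19, A(21) → 40
combine C(23), B(26) → 49
combine 29, 40 → 69
combine 49, 69 → 118
C sits 2 levels below the root, so its codeword is 2 bits.

2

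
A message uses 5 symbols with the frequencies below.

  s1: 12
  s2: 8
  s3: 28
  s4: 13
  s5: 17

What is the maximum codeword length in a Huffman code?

3

Merge the two lowest-weight nodes at each step:
combine s2(8), s1(12) → 20
combine s4(13), s5(17) → 30
combine 20, s3(28) → 48
combine 30, 48 → 78
Maximum depth reached is 3.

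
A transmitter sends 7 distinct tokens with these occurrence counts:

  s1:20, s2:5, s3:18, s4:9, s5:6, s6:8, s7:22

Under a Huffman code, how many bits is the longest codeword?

4

Merge the two lowest-weight nodes at each step:
merge s2(5) and s5(6): 11
merge s6(8) and s4(9): 17
merge 11 and 17: 28
merge s3(18) and s1(20): 38
merge s7(22) and 28: 50
merge 38 and 50: 88
The rarest symbols sit at the bottom; the longest codeword is 4 bits.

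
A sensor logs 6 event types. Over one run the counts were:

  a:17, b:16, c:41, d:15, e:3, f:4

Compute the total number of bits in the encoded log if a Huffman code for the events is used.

213

Merge the two smallest weights repeatedly:
e(3) + f(4) → 7
7 + d(15) → 22
b(16) + a(17) → 33
22 + 33 → 55
c(41) + 55 → 96
Total encoded bits = sum of merged weights = 7 + 22 + 33 + 55 + 96 = 213.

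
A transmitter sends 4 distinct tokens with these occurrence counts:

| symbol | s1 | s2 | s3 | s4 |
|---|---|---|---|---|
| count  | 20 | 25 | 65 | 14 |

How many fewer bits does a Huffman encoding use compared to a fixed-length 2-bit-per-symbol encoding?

31

Fixed-length: 2 bits × 124 symbols = 248 bits.
Huffman merges:
s4(14) + s1(20) → 34
s2(25) + 34 → 59
59 + s3(65) → 124
Huffman total = 34 + 59 + 124 = 217 bits.
Saving = 248 − 217 = 31 bits.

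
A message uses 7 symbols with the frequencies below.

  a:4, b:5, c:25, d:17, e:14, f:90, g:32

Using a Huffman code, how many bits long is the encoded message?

Merge the two smallest weights repeatedly:
combine a(4), b(5) → 9
combine 9, e(14) → 23
combine d(17), 23 → 40
combine c(25), g(32) → 57
combine 40, 57 → 97
combine f(90), 97 → 187
Each symbol's bit-cost is frequency × depth; summing gives 413 bits (equivalently 9 + 23 + 40 + 57 + 97 + 187).

413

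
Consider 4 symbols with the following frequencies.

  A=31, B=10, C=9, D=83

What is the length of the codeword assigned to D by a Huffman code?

1

Repeatedly merge the two smallest:
merge C(9) and B(10): 19
merge 19 and A(31): 50
merge 50 and D(83): 133
D sits one level below the root: a 1-bit codeword.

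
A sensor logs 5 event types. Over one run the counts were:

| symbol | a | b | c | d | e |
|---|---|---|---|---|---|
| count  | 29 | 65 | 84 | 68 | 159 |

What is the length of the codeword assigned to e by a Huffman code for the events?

1

Huffman merges, smallest pair first:
combine a(29), b(65) → 94
combine d(68), c(84) → 152
combine 94, 152 → 246
combine e(159), 246 → 405
e is merged only at the final step, so code length = 1.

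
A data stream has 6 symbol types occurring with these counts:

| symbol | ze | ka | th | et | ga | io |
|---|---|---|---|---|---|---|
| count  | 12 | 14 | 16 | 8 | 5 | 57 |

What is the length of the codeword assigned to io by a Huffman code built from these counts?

Build the tree from the bottom:
combine ga(5), et(8) → 13
combine ze(12), 13 → 25
combine ka(14), th(16) → 30
combine 25, 30 → 55
combine 55, io(57) → 112
io is merged only at the final step, so code length = 1.

1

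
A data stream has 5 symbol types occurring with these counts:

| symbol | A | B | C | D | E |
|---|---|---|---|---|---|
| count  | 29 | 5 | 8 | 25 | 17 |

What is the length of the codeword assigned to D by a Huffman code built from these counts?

Repeatedly merge the two smallest:
combine B(5), C(8) → 13
combine 13, E(17) → 30
combine D(25), A(29) → 54
combine 30, 54 → 84
D sits 2 levels below the root, so its codeword is 2 bits.

2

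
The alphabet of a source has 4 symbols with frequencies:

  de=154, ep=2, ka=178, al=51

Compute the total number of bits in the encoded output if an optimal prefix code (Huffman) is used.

Build the Huffman tree bottom-up:
merge ep(2) and al(51): 53
merge 53 and de(154): 207
merge ka(178) and 207: 385
Total encoded bits = sum of merged weights = 53 + 207 + 385 = 645.

645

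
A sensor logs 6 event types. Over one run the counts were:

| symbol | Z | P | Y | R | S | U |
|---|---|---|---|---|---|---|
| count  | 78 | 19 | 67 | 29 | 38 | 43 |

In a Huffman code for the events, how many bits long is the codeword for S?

Repeatedly merge the two smallest:
combine P(19), R(29) → 48
combine S(38), U(43) → 81
combine 48, Y(67) → 115
combine Z(78), 81 → 159
combine 115, 159 → 274
The subtree containing S is merged 3 times, so code length = 3.

3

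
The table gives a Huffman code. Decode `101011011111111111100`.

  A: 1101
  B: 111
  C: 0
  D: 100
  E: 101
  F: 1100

Read left to right; each codeword is recognised as soon as it completes (prefix code):
  101→E | 0→C | 1101→A | 111→B | 111→B | 111→B | 1100→F
Decoded message: ECABBBF

ECABBBF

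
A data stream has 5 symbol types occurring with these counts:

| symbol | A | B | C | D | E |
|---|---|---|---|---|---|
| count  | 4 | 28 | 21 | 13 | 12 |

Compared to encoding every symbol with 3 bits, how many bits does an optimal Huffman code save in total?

Fixed-length: 3 bits × 78 symbols = 234 bits.
Huffman merges:
combine A(4), E(12) → 16
combine D(13), 16 → 29
combine C(21), B(28) → 49
combine 29, 49 → 78
Huffman total = 16 + 29 + 49 + 78 = 172 bits.
Saving = 234 − 172 = 62 bits.

62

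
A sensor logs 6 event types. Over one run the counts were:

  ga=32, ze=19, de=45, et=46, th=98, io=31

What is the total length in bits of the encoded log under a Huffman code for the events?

Merge the two smallest weights repeatedly:
combine ze(19), io(31) → 50
combine ga(32), de(45) → 77
combine et(46), 50 → 96
combine 77, 96 → 173
combine th(98), 173 → 271
The encoded length is the sum of every internal node's weight: 50 + 77 + 96 + 173 + 271 = 667 bits.

667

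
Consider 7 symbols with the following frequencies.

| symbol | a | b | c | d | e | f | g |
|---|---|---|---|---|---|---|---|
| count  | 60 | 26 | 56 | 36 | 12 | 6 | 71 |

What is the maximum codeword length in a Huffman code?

Merge the two lowest-weight nodes at each step:
combine f(6), e(12) → 18
combine 18, b(26) → 44
combine d(36), 44 → 80
combine c(56), a(60) → 116
combine g(71), 80 → 151
combine 116, 151 → 267
Maximum depth reached is 5.

5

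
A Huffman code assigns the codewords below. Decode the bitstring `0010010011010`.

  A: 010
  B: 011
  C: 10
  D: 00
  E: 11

DCABA

Read left to right; each codeword is recognised as soon as it completes (prefix code):
  00→D | 10→C | 010→A | 011→B | 010→A
Decoded message: DCABA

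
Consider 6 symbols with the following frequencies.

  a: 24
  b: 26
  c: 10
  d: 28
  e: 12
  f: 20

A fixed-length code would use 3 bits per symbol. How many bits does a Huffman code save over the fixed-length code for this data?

56

Fixed-length: 3 bits × 120 symbols = 360 bits.
Huffman merges:
combine c(10), e(12) → 22
combine f(20), 22 → 42
combine a(24), b(26) → 50
combine d(28), 42 → 70
combine 50, 70 → 120
Huffman total = 22 + 42 + 50 + 70 + 120 = 304 bits.
Saving = 360 − 304 = 56 bits.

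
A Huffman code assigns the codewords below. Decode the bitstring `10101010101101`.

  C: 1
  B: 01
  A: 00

Read left to right; each codeword is recognised as soon as it completes (prefix code):
  1→C | 01→B | 01→B | 01→B | 01→B | 01→B | 1→C | 01→B
Decoded message: CBBBBBCB

CBBBBBCB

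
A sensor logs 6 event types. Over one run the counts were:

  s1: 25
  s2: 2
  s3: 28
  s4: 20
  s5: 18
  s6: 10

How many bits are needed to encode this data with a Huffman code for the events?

248

Merge the two smallest weights repeatedly:
combine s2(2), s6(10) → 12
combine 12, s5(18) → 30
combine s4(20), s1(25) → 45
combine s3(28), 30 → 58
combine 45, 58 → 103
Total encoded bits = sum of merged weights = 12 + 30 + 45 + 58 + 103 = 248.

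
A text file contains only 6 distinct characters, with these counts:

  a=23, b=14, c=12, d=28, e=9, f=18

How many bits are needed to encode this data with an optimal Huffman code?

Merge the two smallest weights repeatedly:
merge e(9) and c(12): 21
merge b(14) and f(18): 32
merge 21 and a(23): 44
merge d(28) and 32: 60
merge 44 and 60: 104
Total encoded bits = sum of merged weights = 21 + 32 + 44 + 60 + 104 = 261.

261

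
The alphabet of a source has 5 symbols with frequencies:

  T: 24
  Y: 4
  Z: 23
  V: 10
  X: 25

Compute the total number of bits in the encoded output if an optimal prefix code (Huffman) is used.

Merge the two smallest weights repeatedly:
merge Y(4) and V(10): 14
merge 14 and Z(23): 37
merge T(24) and X(25): 49
merge 37 and 49: 86
Total encoded bits = sum of merged weights = 14 + 37 + 49 + 86 = 186.

186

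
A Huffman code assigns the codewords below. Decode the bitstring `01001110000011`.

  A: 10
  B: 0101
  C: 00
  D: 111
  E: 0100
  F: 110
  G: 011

EDCCG

Read left to right; each codeword is recognised as soon as it completes (prefix code):
  0100→E | 111→D | 00→C | 00→C | 011→G
Decoded message: EDCCG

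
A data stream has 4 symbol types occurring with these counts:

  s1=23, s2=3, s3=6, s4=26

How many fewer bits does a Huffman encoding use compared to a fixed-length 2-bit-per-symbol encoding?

17

Fixed-length: 2 bits × 58 symbols = 116 bits.
Huffman merges:
s2(3) + s3(6) → 9
9 + s1(23) → 32
s4(26) + 32 → 58
Huffman total = 9 + 32 + 58 = 99 bits.
Saving = 116 − 99 = 17 bits.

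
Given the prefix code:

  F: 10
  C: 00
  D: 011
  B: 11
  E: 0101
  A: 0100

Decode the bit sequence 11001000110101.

BCFCBE

Read left to right; each codeword is recognised as soon as it completes (prefix code):
  11→B | 00→C | 10→F | 00→C | 11→B | 0101→E
Decoded message: BCFCBE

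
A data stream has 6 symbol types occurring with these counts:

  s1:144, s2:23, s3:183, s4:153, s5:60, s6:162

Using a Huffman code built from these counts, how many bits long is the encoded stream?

1760

Greedily combine the two least-frequent nodes:
merge s2(23) and s5(60): 83
merge 83 and s1(144): 227
merge s4(153) and s6(162): 315
merge s3(183) and 227: 410
merge 315 and 410: 725
Total encoded bits = sum of merged weights = 83 + 227 + 315 + 410 + 725 = 1760.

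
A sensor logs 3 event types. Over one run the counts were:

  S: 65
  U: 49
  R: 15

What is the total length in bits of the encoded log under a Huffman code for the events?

193

Build the Huffman tree bottom-up:
R(15) + U(49) → 64
64 + S(65) → 129
Total encoded bits = sum of merged weights = 64 + 129 = 193.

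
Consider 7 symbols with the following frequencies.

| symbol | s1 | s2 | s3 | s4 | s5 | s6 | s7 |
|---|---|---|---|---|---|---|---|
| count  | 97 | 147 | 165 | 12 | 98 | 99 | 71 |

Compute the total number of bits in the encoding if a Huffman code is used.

1838

Build the Huffman tree bottom-up:
combine s4(12), s7(71) → 83
combine 83, s1(97) → 180
combine s5(98), s6(99) → 197
combine s2(147), s3(165) → 312
combine 180, 197 → 377
combine 312, 377 → 689
Each symbol's bit-cost is frequency × depth; summing gives 1838 bits (equivalently 83 + 180 + 197 + 312 + 377 + 689).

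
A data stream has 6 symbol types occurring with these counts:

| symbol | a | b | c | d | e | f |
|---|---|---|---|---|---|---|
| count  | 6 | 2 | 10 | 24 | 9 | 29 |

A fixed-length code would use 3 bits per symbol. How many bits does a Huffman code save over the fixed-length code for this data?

Fixed-length: 3 bits × 80 symbols = 240 bits.
Huffman merges:
combine b(2), a(6) → 8
combine 8, e(9) → 17
combine c(10), 17 → 27
combine d(24), 27 → 51
combine f(29), 51 → 80
Huffman total = 8 + 17 + 27 + 51 + 80 = 183 bits.
Saving = 240 − 183 = 57 bits.

57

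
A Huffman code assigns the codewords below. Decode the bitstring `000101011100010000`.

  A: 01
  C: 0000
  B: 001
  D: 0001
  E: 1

Read left to right; each codeword is recognised as soon as it completes (prefix code):
  0001→D | 01→A | 01→A | 1→E | 1→E | 0001→D | 0000→C
Decoded message: DAAEEDC

DAAEEDC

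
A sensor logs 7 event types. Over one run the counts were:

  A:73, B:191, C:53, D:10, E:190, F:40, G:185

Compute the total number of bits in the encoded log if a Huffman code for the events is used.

1813

Greedily combine the two least-frequent nodes:
combine D(10), F(40) → 50
combine 50, C(53) → 103
combine A(73), 103 → 176
combine 176, G(185) → 361
combine E(190), B(191) → 381
combine 361, 381 → 742
The encoded length is the sum of every internal node's weight: 50 + 103 + 176 + 361 + 381 + 742 = 1813 bits.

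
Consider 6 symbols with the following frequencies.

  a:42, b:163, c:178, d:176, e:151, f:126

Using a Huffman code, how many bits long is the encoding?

Build the Huffman tree bottom-up:
a(42) + f(126) → 168
e(151) + b(163) → 314
168 + d(176) → 344
c(178) + 314 → 492
344 + 492 → 836
The encoded length is the sum of every internal node's weight: 168 + 314 + 344 + 492 + 836 = 2154 bits.

2154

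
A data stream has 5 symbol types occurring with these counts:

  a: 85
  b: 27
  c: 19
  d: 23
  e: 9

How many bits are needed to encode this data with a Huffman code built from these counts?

319

Merge the two smallest weights repeatedly:
combine e(9), c(19) → 28
combine d(23), b(27) → 50
combine 28, 50 → 78
combine 78, a(85) → 163
Total encoded bits = sum of merged weights = 28 + 50 + 78 + 163 = 319.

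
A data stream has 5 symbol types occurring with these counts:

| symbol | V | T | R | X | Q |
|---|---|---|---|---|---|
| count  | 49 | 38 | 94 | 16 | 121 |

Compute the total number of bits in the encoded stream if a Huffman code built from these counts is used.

Greedily combine the two least-frequent nodes:
X(16) + T(38) → 54
V(49) + 54 → 103
R(94) + 103 → 197
Q(121) + 197 → 318
Total encoded bits = sum of merged weights = 54 + 103 + 197 + 318 = 672.

672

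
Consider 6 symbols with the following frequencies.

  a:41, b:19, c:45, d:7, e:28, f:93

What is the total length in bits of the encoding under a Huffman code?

Merge the two smallest weights repeatedly:
d(7) + b(19) → 26
26 + e(28) → 54
a(41) + c(45) → 86
54 + 86 → 140
f(93) + 140 → 233
Each symbol's bit-cost is frequency × depth; summing gives 539 bits (equivalently 26 + 54 + 86 + 140 + 233).

539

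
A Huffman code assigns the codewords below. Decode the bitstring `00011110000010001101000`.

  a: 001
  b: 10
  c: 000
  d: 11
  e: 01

Read left to right; each codeword is recognised as soon as it completes (prefix code):
  000→c | 11→d | 11→d | 000→c | 001→a | 000→c | 11→d | 01→e | 000→c
Decoded message: cddcacdec

cddcacdec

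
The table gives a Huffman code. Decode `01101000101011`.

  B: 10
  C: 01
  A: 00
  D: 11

Read left to right; each codeword is recognised as soon as it completes (prefix code):
  01→C | 10→B | 10→B | 00→A | 10→B | 10→B | 11→D
Decoded message: CBBABBD

CBBABBD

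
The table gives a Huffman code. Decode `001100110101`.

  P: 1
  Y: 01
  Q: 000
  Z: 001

Read left to right; each codeword is recognised as soon as it completes (prefix code):
  001→Z | 1→P | 001→Z | 1→P | 01→Y | 01→Y
Decoded message: ZPZPYY

ZPZPYY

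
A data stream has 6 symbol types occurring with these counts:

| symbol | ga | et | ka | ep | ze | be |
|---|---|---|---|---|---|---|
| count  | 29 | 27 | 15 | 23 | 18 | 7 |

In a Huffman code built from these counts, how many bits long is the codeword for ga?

2

Huffman merges, smallest pair first:
be(7) + ka(15) → 22
ze(18) + 22 → 40
ep(23) + et(27) → 50
ga(29) + 40 → 69
50 + 69 → 119
ga's leaf is at depth 2, giving a 2-bit codeword.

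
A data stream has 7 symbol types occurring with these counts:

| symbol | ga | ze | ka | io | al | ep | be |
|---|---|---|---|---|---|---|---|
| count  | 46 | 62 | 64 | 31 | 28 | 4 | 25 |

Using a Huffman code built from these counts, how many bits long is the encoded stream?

683

Merge the two smallest weights repeatedly:
ep(4) + be(25) → 29
al(28) + 29 → 57
io(31) + ga(46) → 77
57 + ze(62) → 119
ka(64) + 77 → 141
119 + 141 → 260
Each symbol's bit-cost is frequency × depth; summing gives 683 bits (equivalently 29 + 57 + 77 + 119 + 141 + 260).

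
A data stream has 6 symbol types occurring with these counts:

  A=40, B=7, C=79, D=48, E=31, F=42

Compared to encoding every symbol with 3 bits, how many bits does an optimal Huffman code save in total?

131

Fixed-length: 3 bits × 247 symbols = 741 bits.
Huffman merges:
merge B(7) and E(31): 38
merge 38 and A(40): 78
merge F(42) and D(48): 90
merge 78 and C(79): 157
merge 90 and 157: 247
Huffman total = 38 + 78 + 90 + 157 + 247 = 610 bits.
Saving = 741 − 610 = 131 bits.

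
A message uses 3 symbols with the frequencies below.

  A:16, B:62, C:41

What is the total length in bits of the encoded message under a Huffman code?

176

Greedily combine the two least-frequent nodes:
merge A(16) and C(41): 57
merge 57 and B(62): 119
The encoded length is the sum of every internal node's weight: 57 + 119 = 176 bits.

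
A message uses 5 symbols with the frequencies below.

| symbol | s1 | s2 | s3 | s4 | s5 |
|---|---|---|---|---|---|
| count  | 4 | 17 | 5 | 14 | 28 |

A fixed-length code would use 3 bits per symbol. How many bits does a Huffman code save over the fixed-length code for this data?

64

Fixed-length: 3 bits × 68 symbols = 204 bits.
Huffman merges:
s1(4) + s3(5) → 9
9 + s4(14) → 23
s2(17) + 23 → 40
s5(28) + 40 → 68
Huffman total = 9 + 23 + 40 + 68 = 140 bits.
Saving = 204 − 140 = 64 bits.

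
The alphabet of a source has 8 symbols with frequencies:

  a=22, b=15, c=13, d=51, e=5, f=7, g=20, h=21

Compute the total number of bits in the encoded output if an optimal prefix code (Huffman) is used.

Merge the two smallest weights repeatedly:
e(5) + f(7) → 12
12 + c(13) → 25
b(15) + g(20) → 35
h(21) + a(22) → 43
25 + 35 → 60
43 + d(51) → 94
60 + 94 → 154
Total encoded bits = sum of merged weights = 12 + 25 + 35 + 43 + 60 + 94 + 154 = 423.

423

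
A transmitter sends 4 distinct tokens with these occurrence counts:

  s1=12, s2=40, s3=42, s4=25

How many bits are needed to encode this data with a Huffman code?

233

Greedily combine the two least-frequent nodes:
combine s1(12), s4(25) → 37
combine 37, s2(40) → 77
combine s3(42), 77 → 119
Each symbol's bit-cost is frequency × depth; summing gives 233 bits (equivalently 37 + 77 + 119).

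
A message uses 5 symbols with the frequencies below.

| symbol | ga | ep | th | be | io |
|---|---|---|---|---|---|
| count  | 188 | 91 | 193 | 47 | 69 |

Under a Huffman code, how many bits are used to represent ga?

Repeatedly merge the two smallest:
combine be(47), io(69) → 116
combine ep(91), 116 → 207
combine ga(188), th(193) → 381
combine 207, 381 → 588
ga's leaf is at depth 2, giving a 2-bit codeword.

2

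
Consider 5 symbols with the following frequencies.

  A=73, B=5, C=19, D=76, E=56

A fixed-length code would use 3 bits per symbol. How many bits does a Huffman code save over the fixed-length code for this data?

205

Fixed-length: 3 bits × 229 symbols = 687 bits.
Huffman merges:
merge B(5) and C(19): 24
merge 24 and E(56): 80
merge A(73) and D(76): 149
merge 80 and 149: 229
Huffman total = 24 + 80 + 149 + 229 = 482 bits.
Saving = 687 − 482 = 205 bits.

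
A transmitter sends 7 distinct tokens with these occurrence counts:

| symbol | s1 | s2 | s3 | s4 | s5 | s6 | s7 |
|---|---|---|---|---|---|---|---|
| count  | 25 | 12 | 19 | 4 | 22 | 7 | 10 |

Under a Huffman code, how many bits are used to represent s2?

3

Huffman merges, smallest pair first:
s4(4) + s6(7) → 11
s7(10) + 11 → 21
s2(12) + s3(19) → 31
21 + s5(22) → 43
s1(25) + 31 → 56
43 + 56 → 99
s2 sits 3 levels below the root, so its codeword is 3 bits.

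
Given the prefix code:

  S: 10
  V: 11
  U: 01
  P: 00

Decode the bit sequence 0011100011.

Read left to right; each codeword is recognised as soon as it completes (prefix code):
  00→P | 11→V | 10→S | 00→P | 11→V
Decoded message: PVSPV

PVSPV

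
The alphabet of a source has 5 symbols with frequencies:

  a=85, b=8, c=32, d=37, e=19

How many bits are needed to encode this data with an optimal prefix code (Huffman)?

363

Merge the two smallest weights repeatedly:
b(8) + e(19) → 27
27 + c(32) → 59
d(37) + 59 → 96
a(85) + 96 → 181
Total encoded bits = sum of merged weights = 27 + 59 + 96 + 181 = 363.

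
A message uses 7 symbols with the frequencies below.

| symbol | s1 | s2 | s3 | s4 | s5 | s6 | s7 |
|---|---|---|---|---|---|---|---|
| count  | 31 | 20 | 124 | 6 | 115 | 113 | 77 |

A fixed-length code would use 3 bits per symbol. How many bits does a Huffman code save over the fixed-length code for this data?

269

Fixed-length: 3 bits × 486 symbols = 1458 bits.
Huffman merges:
combine s4(6), s2(20) → 26
combine 26, s1(31) → 57
combine 57, s7(77) → 134
combine s6(113), s5(115) → 228
combine s3(124), 134 → 258
combine 228, 258 → 486
Huffman total = 26 + 57 + 134 + 228 + 258 + 486 = 1189 bits.
Saving = 1458 − 1189 = 269 bits.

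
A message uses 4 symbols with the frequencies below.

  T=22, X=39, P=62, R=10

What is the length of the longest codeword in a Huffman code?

3

Merge the two lowest-weight nodes at each step:
R(10) + T(22) → 32
32 + X(39) → 71
P(62) + 71 → 133
Maximum depth reached is 3.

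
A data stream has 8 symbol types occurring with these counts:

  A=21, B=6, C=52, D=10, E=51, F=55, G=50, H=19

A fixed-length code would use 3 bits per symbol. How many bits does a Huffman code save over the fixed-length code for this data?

Fixed-length: 3 bits × 264 symbols = 792 bits.
Huffman merges:
combine B(6), D(10) → 16
combine 16, H(19) → 35
combine A(21), 35 → 56
combine G(50), E(51) → 101
combine C(52), F(55) → 107
combine 56, 101 → 157
combine 107, 157 → 264
Huffman total = 16 + 35 + 56 + 101 + 107 + 157 + 264 = 736 bits.
Saving = 792 − 736 = 56 bits.

56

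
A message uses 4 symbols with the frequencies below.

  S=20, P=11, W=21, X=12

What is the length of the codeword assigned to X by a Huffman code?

2

Repeatedly merge the two smallest:
combine P(11), X(12) → 23
combine S(20), W(21) → 41
combine 23, 41 → 64
X sits 2 levels below the root, so its codeword is 2 bits.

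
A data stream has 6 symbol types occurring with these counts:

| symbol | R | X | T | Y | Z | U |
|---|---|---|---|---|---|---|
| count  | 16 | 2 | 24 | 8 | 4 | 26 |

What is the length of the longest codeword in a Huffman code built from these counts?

Merge the two lowest-weight nodes at each step:
merge X(2) and Z(4): 6
merge 6 and Y(8): 14
merge 14 and R(16): 30
merge T(24) and U(26): 50
merge 30 and 50: 80
The rarest symbols sit at the bottom; the longest codeword is 4 bits.

4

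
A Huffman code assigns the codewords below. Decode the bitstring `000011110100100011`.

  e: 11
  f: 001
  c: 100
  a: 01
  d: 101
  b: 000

baedfbe

Read left to right; each codeword is recognised as soon as it completes (prefix code):
  000→b | 01→a | 11→e | 101→d | 001→f | 000→b | 11→e
Decoded message: baedfbe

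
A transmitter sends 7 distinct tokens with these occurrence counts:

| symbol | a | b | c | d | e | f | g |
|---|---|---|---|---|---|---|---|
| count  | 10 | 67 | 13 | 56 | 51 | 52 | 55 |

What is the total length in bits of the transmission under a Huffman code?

Build the Huffman tree bottom-up:
merge a(10) and c(13): 23
merge 23 and e(51): 74
merge f(52) and g(55): 107
merge d(56) and b(67): 123
merge 74 and 107: 181
merge 123 and 181: 304
Total encoded bits = sum of merged weights = 23 + 74 + 107 + 123 + 181 + 304 = 812.

812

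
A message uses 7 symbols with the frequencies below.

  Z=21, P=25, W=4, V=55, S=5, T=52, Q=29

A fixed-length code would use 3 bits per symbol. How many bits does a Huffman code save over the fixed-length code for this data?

Fixed-length: 3 bits × 191 symbols = 573 bits.
Huffman merges:
combine W(4), S(5) → 9
combine 9, Z(21) → 30
combine P(25), Q(29) → 54
combine 30, T(52) → 82
combine 54, V(55) → 109
combine 82, 109 → 191
Huffman total = 9 + 30 + 54 + 82 + 109 + 191 = 475 bits.
Saving = 573 − 475 = 98 bits.

98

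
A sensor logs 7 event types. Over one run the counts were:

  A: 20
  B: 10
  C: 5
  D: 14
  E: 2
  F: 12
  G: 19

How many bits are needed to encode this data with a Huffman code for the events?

Greedily combine the two least-frequent nodes:
combine E(2), C(5) → 7
combine 7, B(10) → 17
combine F(12), D(14) → 26
combine 17, G(19) → 36
combine A(20), 26 → 46
combine 36, 46 → 82
Total encoded bits = sum of merged weights = 7 + 17 + 26 + 36 + 46 + 82 = 214.

214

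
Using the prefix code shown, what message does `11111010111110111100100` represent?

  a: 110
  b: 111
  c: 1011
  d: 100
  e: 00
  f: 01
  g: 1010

bacbfbed

Read left to right; each codeword is recognised as soon as it completes (prefix code):
  111→b | 110→a | 1011→c | 111→b | 01→f | 111→b | 00→e | 100→d
Decoded message: bacbfbed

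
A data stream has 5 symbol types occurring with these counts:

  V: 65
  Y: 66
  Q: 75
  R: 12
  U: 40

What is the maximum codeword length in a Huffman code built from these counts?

Merge the two lowest-weight nodes at each step:
merge R(12) and U(40): 52
merge 52 and V(65): 117
merge Y(66) and Q(75): 141
merge 117 and 141: 258
Maximum depth reached is 3.

3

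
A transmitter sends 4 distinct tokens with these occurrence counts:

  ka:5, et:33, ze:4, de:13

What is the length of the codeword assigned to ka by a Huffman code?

3

Repeatedly merge the two smallest:
merge ze(4) and ka(5): 9
merge 9 and de(13): 22
merge 22 and et(33): 55
The subtree containing ka is merged 3 times, so code length = 3.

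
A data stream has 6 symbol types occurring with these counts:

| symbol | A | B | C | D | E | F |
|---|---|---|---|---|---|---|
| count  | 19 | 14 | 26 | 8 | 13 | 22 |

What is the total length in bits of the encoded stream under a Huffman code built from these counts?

258

Greedily combine the two least-frequent nodes:
D(8) + E(13) → 21
B(14) + A(19) → 33
21 + F(22) → 43
C(26) + 33 → 59
43 + 59 → 102
The encoded length is the sum of every internal node's weight: 21 + 33 + 43 + 59 + 102 = 258 bits.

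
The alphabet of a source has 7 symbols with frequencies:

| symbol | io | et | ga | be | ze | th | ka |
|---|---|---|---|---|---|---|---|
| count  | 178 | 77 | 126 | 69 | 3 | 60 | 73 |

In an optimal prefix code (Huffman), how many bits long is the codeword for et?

3

Repeatedly merge the two smallest:
merge ze(3) and th(60): 63
merge 63 and be(69): 132
merge ka(73) and et(77): 150
merge ga(126) and 132: 258
merge 150 and io(178): 328
merge 258 and 328: 586
The subtree containing et is merged 3 times, so code length = 3.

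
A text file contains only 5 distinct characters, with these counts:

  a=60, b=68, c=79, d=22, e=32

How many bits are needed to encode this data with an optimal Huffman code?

576

Build the Huffman tree bottom-up:
combine d(22), e(32) → 54
combine 54, a(60) → 114
combine b(68), c(79) → 147
combine 114, 147 → 261
Each symbol's bit-cost is frequency × depth; summing gives 576 bits (equivalently 54 + 114 + 147 + 261).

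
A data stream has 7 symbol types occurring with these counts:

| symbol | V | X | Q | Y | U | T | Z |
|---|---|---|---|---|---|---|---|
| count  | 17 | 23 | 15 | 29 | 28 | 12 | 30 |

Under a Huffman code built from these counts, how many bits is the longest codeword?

Merge the two lowest-weight nodes at each step:
combine T(12), Q(15) → 27
combine V(17), X(23) → 40
combine 27, U(28) → 55
combine Y(29), Z(30) → 59
combine 40, 55 → 95
combine 59, 95 → 154
The rarest symbols sit at the bottom; the longest codeword is 4 bits.

4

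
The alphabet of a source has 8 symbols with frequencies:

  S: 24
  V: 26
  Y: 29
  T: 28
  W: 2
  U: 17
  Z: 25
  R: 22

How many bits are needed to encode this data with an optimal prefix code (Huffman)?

509

Build the Huffman tree bottom-up:
W(2) + U(17) → 19
19 + R(22) → 41
S(24) + Z(25) → 49
V(26) + T(28) → 54
Y(29) + 41 → 70
49 + 54 → 103
70 + 103 → 173
The encoded length is the sum of every internal node's weight: 19 + 41 + 49 + 54 + 70 + 103 + 173 = 509 bits.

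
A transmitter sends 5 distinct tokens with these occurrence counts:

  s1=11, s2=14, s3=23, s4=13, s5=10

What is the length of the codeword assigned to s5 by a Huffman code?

3

Build the tree from the bottom:
merge s5(10) and s1(11): 21
merge s4(13) and s2(14): 27
merge 21 and s3(23): 44
merge 27 and 44: 71
s5 sits 3 levels below the root, so its codeword is 3 bits.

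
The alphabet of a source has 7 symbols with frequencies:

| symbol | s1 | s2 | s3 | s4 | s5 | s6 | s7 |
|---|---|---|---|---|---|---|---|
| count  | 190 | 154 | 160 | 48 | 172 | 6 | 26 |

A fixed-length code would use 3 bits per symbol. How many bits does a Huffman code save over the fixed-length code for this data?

410

Fixed-length: 3 bits × 756 symbols = 2268 bits.
Huffman merges:
s6(6) + s7(26) → 32
32 + s4(48) → 80
80 + s2(154) → 234
s3(160) + s5(172) → 332
s1(190) + 234 → 424
332 + 424 → 756
Huffman total = 32 + 80 + 234 + 332 + 424 + 756 = 1858 bits.
Saving = 2268 − 1858 = 410 bits.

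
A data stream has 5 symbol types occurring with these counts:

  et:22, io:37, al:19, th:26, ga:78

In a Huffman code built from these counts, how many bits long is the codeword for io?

Build the tree from the bottom:
combine al(19), et(22) → 41
combine th(26), io(37) → 63
combine 41, 63 → 104
combine ga(78), 104 → 182
io's leaf is at depth 3, giving a 3-bit codeword.

3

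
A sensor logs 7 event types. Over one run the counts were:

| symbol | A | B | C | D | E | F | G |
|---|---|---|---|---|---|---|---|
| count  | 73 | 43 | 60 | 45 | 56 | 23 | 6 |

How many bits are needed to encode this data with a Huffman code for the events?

Greedily combine the two least-frequent nodes:
merge G(6) and F(23): 29
merge 29 and B(43): 72
merge D(45) and E(56): 101
merge C(60) and 72: 132
merge A(73) and 101: 174
merge 132 and 174: 306
Each symbol's bit-cost is frequency × depth; summing gives 814 bits (equivalently 29 + 72 + 101 + 132 + 174 + 306).

814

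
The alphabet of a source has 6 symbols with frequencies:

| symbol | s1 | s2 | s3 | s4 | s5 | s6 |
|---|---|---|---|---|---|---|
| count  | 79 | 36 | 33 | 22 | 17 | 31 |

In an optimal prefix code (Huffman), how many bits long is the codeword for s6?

3

Build the tree from the bottom:
s5(17) + s4(22) → 39
s6(31) + s3(33) → 64
s2(36) + 39 → 75
64 + 75 → 139
s1(79) + 139 → 218
s6's leaf is at depth 3, giving a 3-bit codeword.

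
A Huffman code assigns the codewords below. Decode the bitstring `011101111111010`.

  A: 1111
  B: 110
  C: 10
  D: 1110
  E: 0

EDADC

Read left to right; each codeword is recognised as soon as it completes (prefix code):
  0→E | 1110→D | 1111→A | 1110→D | 10→C
Decoded message: EDADC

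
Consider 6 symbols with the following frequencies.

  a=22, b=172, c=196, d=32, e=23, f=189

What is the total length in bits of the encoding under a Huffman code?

1390

Greedily combine the two least-frequent nodes:
a(22) + e(23) → 45
d(32) + 45 → 77
77 + b(172) → 249
f(189) + c(196) → 385
249 + 385 → 634
Total encoded bits = sum of merged weights = 45 + 77 + 249 + 385 + 634 = 1390.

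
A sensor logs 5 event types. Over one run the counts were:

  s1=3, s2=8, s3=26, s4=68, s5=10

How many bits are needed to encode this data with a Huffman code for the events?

194

Build the Huffman tree bottom-up:
combine s1(3), s2(8) → 11
combine s5(10), 11 → 21
combine 21, s3(26) → 47
combine 47, s4(68) → 115
Each symbol's bit-cost is frequency × depth; summing gives 194 bits (equivalently 11 + 21 + 47 + 115).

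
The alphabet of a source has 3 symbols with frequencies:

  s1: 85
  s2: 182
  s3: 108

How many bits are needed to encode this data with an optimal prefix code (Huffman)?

568

Merge the two smallest weights repeatedly:
combine s1(85), s3(108) → 193
combine s2(182), 193 → 375
The encoded length is the sum of every internal node's weight: 193 + 375 = 568 bits.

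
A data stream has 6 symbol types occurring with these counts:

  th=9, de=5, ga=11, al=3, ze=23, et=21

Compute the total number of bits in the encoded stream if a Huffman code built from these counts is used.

Build the Huffman tree bottom-up:
al(3) + de(5) → 8
8 + th(9) → 17
ga(11) + 17 → 28
et(21) + ze(23) → 44
28 + 44 → 72
Each symbol's bit-cost is frequency × depth; summing gives 169 bits (equivalently 8 + 17 + 28 + 44 + 72).

169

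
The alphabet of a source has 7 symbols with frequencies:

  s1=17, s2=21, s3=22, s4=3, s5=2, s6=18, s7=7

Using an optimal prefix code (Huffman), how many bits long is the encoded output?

226

Merge the two smallest weights repeatedly:
s5(2) + s4(3) → 5
5 + s7(7) → 12
12 + s1(17) → 29
s6(18) + s2(21) → 39
s3(22) + 29 → 51
39 + 51 → 90
Each symbol's bit-cost is frequency × depth; summing gives 226 bits (equivalently 5 + 12 + 29 + 39 + 51 + 90).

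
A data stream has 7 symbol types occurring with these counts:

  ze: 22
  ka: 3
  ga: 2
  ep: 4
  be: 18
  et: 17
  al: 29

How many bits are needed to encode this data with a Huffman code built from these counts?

Build the Huffman tree bottom-up:
merge ga(2) and ka(3): 5
merge ep(4) and 5: 9
merge 9 and et(17): 26
merge be(18) and ze(22): 40
merge 26 and al(29): 55
merge 40 and 55: 95
Each symbol's bit-cost is frequency × depth; summing gives 230 bits (equivalently 5 + 9 + 26 + 40 + 55 + 95).

230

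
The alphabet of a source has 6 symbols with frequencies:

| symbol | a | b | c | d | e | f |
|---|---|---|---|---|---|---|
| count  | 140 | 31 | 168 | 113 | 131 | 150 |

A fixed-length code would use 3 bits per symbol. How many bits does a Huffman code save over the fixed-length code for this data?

Fixed-length: 3 bits × 733 symbols = 2199 bits.
Huffman merges:
combine b(31), d(113) → 144
combine e(131), a(140) → 271
combine 144, f(150) → 294
combine c(168), 271 → 439
combine 294, 439 → 733
Huffman total = 144 + 271 + 294 + 439 + 733 = 1881 bits.
Saving = 2199 − 1881 = 318 bits.

318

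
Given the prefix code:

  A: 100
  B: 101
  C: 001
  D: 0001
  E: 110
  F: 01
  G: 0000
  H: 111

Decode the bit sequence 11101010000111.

HFFGH

Read left to right; each codeword is recognised as soon as it completes (prefix code):
  111→H | 01→F | 01→F | 0000→G | 111→H
Decoded message: HFFGH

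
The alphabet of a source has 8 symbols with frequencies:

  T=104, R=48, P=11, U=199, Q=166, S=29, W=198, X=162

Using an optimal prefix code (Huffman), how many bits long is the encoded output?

Greedily combine the two least-frequent nodes:
combine P(11), S(29) → 40
combine 40, R(48) → 88
combine 88, T(104) → 192
combine X(162), Q(166) → 328
combine 192, W(198) → 390
combine U(199), 328 → 527
combine 390, 527 → 917
The encoded length is the sum of every internal node's weight: 40 + 88 + 192 + 328 + 390 + 527 + 917 = 2482 bits.

2482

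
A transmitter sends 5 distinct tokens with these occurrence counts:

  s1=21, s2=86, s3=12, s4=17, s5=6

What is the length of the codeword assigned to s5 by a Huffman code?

4

Huffman merges, smallest pair first:
combine s5(6), s3(12) → 18
combine s4(17), 18 → 35
combine s1(21), 35 → 56
combine 56, s2(86) → 142
The subtree containing s5 is merged 4 times, so code length = 4.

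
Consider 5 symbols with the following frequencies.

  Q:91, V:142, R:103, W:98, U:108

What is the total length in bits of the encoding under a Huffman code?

1273

Greedily combine the two least-frequent nodes:
merge Q(91) and W(98): 189
merge R(103) and U(108): 211
merge V(142) and 189: 331
merge 211 and 331: 542
The encoded length is the sum of every internal node's weight: 189 + 211 + 331 + 542 = 1273 bits.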